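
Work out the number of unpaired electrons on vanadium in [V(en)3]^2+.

3 unpaired electrons

Ligand charges: ethylenediamine is neutral. With an overall charge of +2 the vanadium centre must be in the +2 oxidation state.
Vanadium is a group-5 element; V(II) is therefore d³.
Counting donor atoms: 3×ethylenediamine (bidentate) → 6 donors. Coordination number = 6.
In an octahedral field the d³ configuration is t₂g³e_g⁰ (only one arrangement possible), giving 3 unpaired electrons.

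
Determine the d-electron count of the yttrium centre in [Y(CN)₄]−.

d0

Each cyanide is −1; balancing the −1 overall charge requires Y(III).
Y sits in group 3, so the d-electron count is 3 − 3 = 0.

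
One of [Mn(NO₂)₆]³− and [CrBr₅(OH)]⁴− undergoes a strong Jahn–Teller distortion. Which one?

[Mn(NO₂)₆]³−: Each nitro (N-bound nitrite) is −1; balancing the −3 overall charge requires Mn(III). Manganese is a group-7 element; Mn(III) is therefore d⁴. Nitro (N-bound nitrite) is a strong-field ligand (high in the spectrochemical series) for a first-row metal, so the complex is low-spin. The d⁴ configuration leaves the e_g set evenly filled (or empty) — no strong Jahn–Teller driving force.
[CrBr₅(OH)]⁴−: Each bromide is −1; each hydroxide is −1; balancing the −4 overall charge requires Cr(II). Group 6 minus oxidation state 2 gives a d⁴ configuration. Bromide and hydroxide are weak-field ligands for a first-row metal, so the complex is high-spin. The t₂g³e_g¹ (high-spin) configuration has an unevenly filled e_g set; the Jahn–Teller theorem predicts a tetragonal distortion (typically axial elongation) to lift the degeneracy.

[CrBr₅(OH)]⁴−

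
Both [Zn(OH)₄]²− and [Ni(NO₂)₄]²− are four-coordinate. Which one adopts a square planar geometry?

[Ni(NO₂)₄]²−

For [Zn(OH)₄]²−: Ligand charges: each hydroxide is −1. With an overall charge of −2 the zinc centre must be in the +2 oxidation state. Zn sits in group 12, so the d-electron count is 12 − 2 = 10. A d¹⁰ ion has no crystal-field stabilisation preference between square planar and tetrahedral, so four ligands adopt the sterically favoured tetrahedral geometry. → tetrahedral.
For [Ni(NO₂)₄]²−: Each nitro (N-bound nitrite) is −1; balancing the −2 overall charge requires Ni(II). Ni sits in group 10, so the d-electron count is 10 − 2 = 8. Nitro (N-bound nitrite) is a strong-field ligand (high in the spectrochemical series). A 3d d⁸ ion with strong-field ligands gains enough CFSE to favour square planar over tetrahedral. → square planar.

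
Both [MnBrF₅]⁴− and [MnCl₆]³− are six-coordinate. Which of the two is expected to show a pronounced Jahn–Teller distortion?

[MnBrF₅]⁴−: Ligand charges: each bromide is −1; each fluoride is −1. With an overall charge of −4 the manganese centre must be in the +2 oxidation state. Manganese is a group-7 element; Mn(II) is therefore d⁵. Bromide and fluoride are weak-field ligands for a first-row metal, so the complex is high-spin. The d⁵ configuration leaves the e_g set evenly filled (or empty) — no strong Jahn–Teller driving force.
[MnCl₆]³−: Each chloride is −1; balancing the −3 overall charge requires Mn(III). Group 7 minus oxidation state 3 gives a d⁴ configuration. Chloride is a weak-field ligand for a first-row metal, so the complex is high-spin. The t₂g³e_g¹ (high-spin) configuration has an unevenly filled e_g set; the Jahn–Teller theorem predicts a tetragonal distortion (typically axial elongation) to lift the degeneracy.

[MnCl₆]³−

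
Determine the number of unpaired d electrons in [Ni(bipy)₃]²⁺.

Summing ligand charges against the +2 overall charge gives an oxidation state of +2 for nickel.
Ni sits in group 10, so the d-electron count is 10 − 2 = 8.
Counting donor atoms: 3×2,2′-bipyridine (bidentate) → 6 donors. Coordination number = 6.
In an octahedral field the d⁸ configuration is t₂g⁶e_g² (only one arrangement possible), giving 2 unpaired electrons.

2 unpaired electrons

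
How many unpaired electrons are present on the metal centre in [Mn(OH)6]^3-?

Ligand charges: each hydroxide is −1. With an overall charge of −3 the manganese centre must be in the +3 oxidation state.
Group 7 minus oxidation state 3 gives a d⁴ configuration.
The spin state decides the count: Hydroxide is a weak-field ligand for a first-row metal, so the complex is high-spin.
An octahedral high-spin d⁴ ion is t₂g³e_g¹, giving 4 unpaired electrons.

4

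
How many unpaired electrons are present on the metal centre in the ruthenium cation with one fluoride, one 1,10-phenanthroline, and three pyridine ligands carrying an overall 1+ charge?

Summing ligand charges against the +1 overall charge gives an oxidation state of +2 for ruthenium.
Ru sits in group 8, so the d-electron count is 8 − 2 = 6.
Counting donor atoms: 1×fluoride (monodentate) → 1 donor; 1×1,10-phenanthroline (bidentate) → 2 donors; 3×pyridine (monodentate) → 3 donors. Coordination number = 6.
The spin state decides the count: a 4d ion has a large Δₒ and is invariably low-spin.
An octahedral low-spin d⁶ ion is t₂g⁶e_g⁰, giving 0 unpaired electrons.

0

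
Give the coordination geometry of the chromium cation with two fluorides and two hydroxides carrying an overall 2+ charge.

Summing ligand charges against the +2 overall charge gives an oxidation state of +6 for chromium.
Group 6 minus oxidation state 6 gives a d⁰ configuration.
With 4 monodentate ligands the coordination number is 4.
A d⁰ ion has no crystal-field stabilisation preference between square planar and tetrahedral, so four ligands adopt the sterically favoured tetrahedral geometry.

tetrahedral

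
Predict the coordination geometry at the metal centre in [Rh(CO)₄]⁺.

square planar

Ligand charges: carbonyl is neutral. With an overall charge of +1 the rhodium centre must be in the +1 oxidation state.
Rh sits in group 9, so the d-electron count is 9 − 1 = 8.
With 4 monodentate ligands the coordination number is 4.
A 4d d⁸ ion has a large crystal-field splitting; square planar leaves the high-energy d_{x²−y²} orbital empty and maximises CFSE.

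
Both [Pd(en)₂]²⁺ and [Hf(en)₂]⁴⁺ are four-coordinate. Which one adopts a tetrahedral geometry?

[Hf(en)₂]⁴⁺

For [Pd(en)₂]²⁺: Summing ligand charges against the +2 overall charge gives an oxidation state of +2 for palladium. Palladium is a group-10 element; Pd(II) is therefore d⁸. A 4d d⁸ ion has a large crystal-field splitting; square planar leaves the high-energy d_{x²−y²} orbital empty and maximises CFSE. → square planar.
For [Hf(en)₂]⁴⁺: Summing ligand charges against the +4 overall charge gives an oxidation state of +4 for hafnium. Hafnium is a group-4 element; Hf(IV) is therefore d⁰. A d⁰ ion has no crystal-field stabilisation preference between square planar and tetrahedral, so four ligands adopt the sterically favoured tetrahedral geometry. → tetrahedral.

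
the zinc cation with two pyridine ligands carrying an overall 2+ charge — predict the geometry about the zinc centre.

linear

Pyridine is neutral; balancing the +2 overall charge requires Zn(II).
Zn sits in group 12, so the d-electron count is 12 − 2 = 10.
With 2 monodentate ligands the coordination number is 2.
A d¹⁰ ion with only two ligands adopts a linear arrangement (sp hybridisation; no CFSE preference).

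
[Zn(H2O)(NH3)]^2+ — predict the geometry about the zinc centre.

linear

Summing ligand charges against the +2 overall charge gives an oxidation state of +2 for zinc.
Zinc is a group-12 element; Zn(II) is therefore d¹⁰.
With 2 monodentate ligands the coordination number is 2.
A d¹⁰ ion with only two ligands adopts a linear arrangement (sp hybridisation; no CFSE preference).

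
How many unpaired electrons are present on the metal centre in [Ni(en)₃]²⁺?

Ethylenediamine is neutral; balancing the +2 overall charge requires Ni(II).
Nickel is a group-10 element; Ni(II) is therefore d⁸.
Counting donor atoms: 3×ethylenediamine (bidentate) → 6 donors. Coordination number = 6.
In an octahedral field the d⁸ configuration is t₂g⁶e_g² (only one arrangement possible), giving 2 unpaired electrons.

2 unpaired electrons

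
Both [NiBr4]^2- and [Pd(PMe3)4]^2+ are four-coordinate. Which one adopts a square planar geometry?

For [NiBr4]^2-: Ligand charges: each bromide is −1. With an overall charge of −2 the nickel centre must be in the +2 oxidation state. Nickel is a group-10 element; Ni(II) is therefore d⁸. Bromide is a weak-field ligand. With weak-field ligands the CFSE gain from square planar is small, so a 3d d⁸ ion takes the sterically preferred tetrahedral geometry. → tetrahedral.
For [Pd(PMe3)4]^2+: Ligand charges: trimethylphosphine is neutral. With an overall charge of +2 the palladium centre must be in the +2 oxidation state. Palladium is a group-10 element; Pd(II) is therefore d⁸. A 4d d⁸ ion has a large crystal-field splitting; square planar leaves the high-energy d_{x²−y²} orbital empty and maximises CFSE. → square planar.

[Pd(PMe3)4]^2+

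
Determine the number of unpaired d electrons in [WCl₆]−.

Summing ligand charges against the −1 overall charge gives an oxidation state of +5 for tungsten.
Tungsten is a group-6 element; W(V) is therefore d¹.
In an octahedral field the d¹ configuration is t₂g¹e_g⁰ (only one arrangement possible), giving 1 unpaired electron.

1 unpaired electron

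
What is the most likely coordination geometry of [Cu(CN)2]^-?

linear

Each cyanide is −1; balancing the −1 overall charge requires Cu(I).
Group 11 minus oxidation state 1 gives a d¹⁰ configuration.
Coordination number: 2.
A d¹⁰ ion with only two ligands adopts a linear arrangement (sp hybridisation; no CFSE preference).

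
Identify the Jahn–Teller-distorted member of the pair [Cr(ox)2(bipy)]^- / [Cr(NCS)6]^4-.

[Cr(ox)2(bipy)]^-: Ligand charges: each oxalate is −2; 2,2′-bipyridine is neutral. With an overall charge of −1 the chromium centre must be in the +3 oxidation state. Group 6 minus oxidation state 3 gives a d³ configuration. The d³ configuration leaves the e_g set evenly filled (or empty) — no strong Jahn–Teller driving force.
[Cr(NCS)6]^4-: Ligand charges: each isothiocyanate is −1. With an overall charge of −4 the chromium centre must be in the +2 oxidation state. Group 6 minus oxidation state 2 gives a d⁴ configuration. Isothiocyanate is a weak-field ligand for a first-row metal, so the complex is high-spin. The t₂g³e_g¹ (high-spin) configuration has an unevenly filled e_g set; the Jahn–Teller theorem predicts a tetragonal distortion (typically axial elongation) to lift the degeneracy.

[Cr(NCS)6]^4-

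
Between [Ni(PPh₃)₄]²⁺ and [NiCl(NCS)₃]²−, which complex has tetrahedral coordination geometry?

[NiCl(NCS)₃]²−

For [Ni(PPh₃)₄]²⁺: Ligand charges: triphenylphosphine is neutral. With an overall charge of +2 the nickel centre must be in the +2 oxidation state. Group 10 minus oxidation state 2 gives a d⁸ configuration. Triphenylphosphine is a strong-field ligand (high in the spectrochemical series). A 3d d⁸ ion with strong-field ligands gains enough CFSE to favour square planar over tetrahedral. → square planar.
For [NiCl(NCS)₃]²−: Ligand charges: each chloride is −1; each isothiocyanate is −1. With an overall charge of −2 the nickel centre must be in the +2 oxidation state. Ni sits in group 10, so the d-electron count is 10 − 2 = 8. Chloride and isothiocyanate are weak-field ligands. With weak-field ligands the CFSE gain from square planar is small, so a 3d d⁸ ion takes the sterically preferred tetrahedral geometry. → tetrahedral.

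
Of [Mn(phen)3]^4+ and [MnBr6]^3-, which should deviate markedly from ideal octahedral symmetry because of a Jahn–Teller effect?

[MnBr6]^3-

[Mn(phen)3]^4+: Summing ligand charges against the +4 overall charge gives an oxidation state of +4 for manganese. Mn sits in group 7, so the d-electron count is 7 − 4 = 3. The d³ configuration leaves the e_g set evenly filled (or empty) — no strong Jahn–Teller driving force.
[MnBr6]^3-: Ligand charges: each bromide is −1. With an overall charge of −3 the manganese centre must be in the +3 oxidation state. Mn sits in group 7, so the d-electron count is 7 − 3 = 4. Bromide is a weak-field ligand for a first-row metal, so the complex is high-spin. The t₂g³e_g¹ (high-spin) configuration has an unevenly filled e_g set; the Jahn–Teller theorem predicts a tetragonal distortion (typically axial elongation) to lift the degeneracy.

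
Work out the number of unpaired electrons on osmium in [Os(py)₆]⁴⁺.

Summing ligand charges against the +4 overall charge gives an oxidation state of +4 for osmium.
Osmium is a group-8 element; Os(IV) is therefore d⁴.
The spin state decides the count: a 5d ion has a large Δₒ and is invariably low-spin.
An octahedral low-spin d⁴ ion is t₂g⁴e_g⁰, giving 2 unpaired electrons.

2 unpaired electrons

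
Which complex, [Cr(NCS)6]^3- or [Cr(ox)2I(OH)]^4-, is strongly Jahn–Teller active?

[Cr(ox)2I(OH)]^4-

[Cr(NCS)6]^3-: Ligand charges: each isothiocyanate is −1. With an overall charge of −3 the chromium centre must be in the +3 oxidation state. Cr sits in group 6, so the d-electron count is 6 − 3 = 3. The d³ configuration leaves the e_g set evenly filled (or empty) — no strong Jahn–Teller driving force.
[Cr(ox)2I(OH)]^4-: Ligand charges: each oxalate is −2; each iodide is −1; each hydroxide is −1. With an overall charge of −4 the chromium centre must be in the +2 oxidation state. Group 6 minus oxidation state 2 gives a d⁴ configuration. Hydroxide, iodide, and oxalate are weak-field ligands for a first-row metal, so the complex is high-spin. The t₂g³e_g¹ (high-spin) configuration has an unevenly filled e_g set; the Jahn–Teller theorem predicts a tetragonal distortion (typically axial elongation) to lift the degeneracy.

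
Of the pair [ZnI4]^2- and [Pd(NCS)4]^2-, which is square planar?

For [ZnI4]^2-: Each iodide is −1; balancing the −2 overall charge requires Zn(II). Zn sits in group 12, so the d-electron count is 12 − 2 = 10. A d¹⁰ ion has no crystal-field stabilisation preference between square planar and tetrahedral, so four ligands adopt the sterically favoured tetrahedral geometry. → tetrahedral.
For [Pd(NCS)4]^2-: Each isothiocyanate is −1; balancing the −2 overall charge requires Pd(II). Palladium is a group-10 element; Pd(II) is therefore d⁸. A 4d d⁸ ion has a large crystal-field splitting; square planar leaves the high-energy d_{x²−y²} orbital empty and maximises CFSE. → square planar.

[Pd(NCS)4]^2-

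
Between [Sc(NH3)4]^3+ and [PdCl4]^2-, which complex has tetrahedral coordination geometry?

[Sc(NH3)4]^3+

For [Sc(NH3)4]^3+: Summing ligand charges against the +3 overall charge gives an oxidation state of +3 for scandium. Sc sits in group 3, so the d-electron count is 3 − 3 = 0. A d⁰ ion has no crystal-field stabilisation preference between square planar and tetrahedral, so four ligands adopt the sterically favoured tetrahedral geometry. → tetrahedral.
For [PdCl4]^2-: Each chloride is −1; balancing the −2 overall charge requires Pd(II). Palladium is a group-10 element; Pd(II) is therefore d⁸. A 4d d⁸ ion has a large crystal-field splitting; square planar leaves the high-energy d_{x²−y²} orbital empty and maximises CFSE. → square planar.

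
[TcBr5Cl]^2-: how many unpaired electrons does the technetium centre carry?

3

Ligand charges: each bromide is −1; each chloride is −1. With an overall charge of −2 the technetium centre must be in the +4 oxidation state.
Technetium is a group-7 element; Tc(IV) is therefore d³.
In an octahedral field the d³ configuration is t₂g³e_g⁰ (only one arrangement possible), giving 3 unpaired electrons.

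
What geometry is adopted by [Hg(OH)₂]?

linear

Ligand charges: each hydroxide is −1. With an overall charge of 0 the mercury centre must be in the +2 oxidation state.
Hg sits in group 12, so the d-electron count is 12 − 2 = 10.
With 2 monodentate ligands the coordination number is 2.
A d¹⁰ ion with only two ligands adopts a linear arrangement (sp hybridisation; no CFSE preference).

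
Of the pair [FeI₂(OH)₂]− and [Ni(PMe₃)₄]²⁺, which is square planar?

For [FeI₂(OH)₂]−: Ligand charges: each iodide is −1; each hydroxide is −1. With an overall charge of −1 the iron centre must be in the +3 oxidation state. Iron is a group-8 element; Fe(III) is therefore d⁵. A high-spin d⁵ ion has zero CFSE in either geometry, so four ligands adopt the sterically favoured tetrahedral geometry. → tetrahedral.
For [Ni(PMe₃)₄]²⁺: Summing ligand charges against the +2 overall charge gives an oxidation state of +2 for nickel. Group 10 minus oxidation state 2 gives a d⁸ configuration. Trimethylphosphine is a strong-field ligand (high in the spectrochemical series). A 3d d⁸ ion with strong-field ligands gains enough CFSE to favour square planar over tetrahedral. → square planar.

[Ni(PMe₃)₄]²⁺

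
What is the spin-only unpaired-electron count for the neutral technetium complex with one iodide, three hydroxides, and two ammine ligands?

3

Ligand charges: each iodide is −1; each hydroxide is −1; ammonia is neutral. With an overall charge of 0 the technetium centre must be in the +4 oxidation state.
Tc sits in group 7, so the d-electron count is 7 − 4 = 3.
In an octahedral field the d³ configuration is t₂g³e_g⁰ (only one arrangement possible), giving 3 unpaired electrons.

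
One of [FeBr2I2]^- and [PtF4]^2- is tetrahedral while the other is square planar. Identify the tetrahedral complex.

[FeBr2I2]^-

For [FeBr2I2]^-: Summing ligand charges against the −1 overall charge gives an oxidation state of +3 for iron. Group 8 minus oxidation state 3 gives a d⁵ configuration. A high-spin d⁵ ion has zero CFSE in either geometry, so four ligands adopt the sterically favoured tetrahedral geometry. → tetrahedral.
For [PtF4]^2-: Each fluoride is −1; balancing the −2 overall charge requires Pt(II). Group 10 minus oxidation state 2 gives a d⁸ configuration. A 5d d⁸ ion has a large crystal-field splitting; square planar leaves the high-energy d_{x²−y²} orbital empty and maximises CFSE. → square planar.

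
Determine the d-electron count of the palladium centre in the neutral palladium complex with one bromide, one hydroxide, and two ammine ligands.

d⁸

Ligand charges: each bromide is −1; each hydroxide is −1; ammonia is neutral. With an overall charge of 0 the palladium centre must be in the +2 oxidation state.
Palladium is a group-10 element; Pd(II) is therefore d⁸.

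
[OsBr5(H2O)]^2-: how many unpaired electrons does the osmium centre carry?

Each bromide is −1; water is neutral; balancing the −2 overall charge requires Os(III).
Group 8 minus oxidation state 3 gives a d⁵ configuration.
The spin state decides the count: a 5d ion has a large Δₒ and is invariably low-spin.
An octahedral low-spin d⁵ ion is t₂g⁵e_g⁰, giving 1 unpaired electron.

1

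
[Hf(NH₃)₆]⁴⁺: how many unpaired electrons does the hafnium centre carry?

0

Summing ligand charges against the +4 overall charge gives an oxidation state of +4 for hafnium.
Hf sits in group 4, so the d-electron count is 4 − 4 = 0.
In an octahedral field the d⁰ configuration is t₂g⁰e_g⁰, giving 0 unpaired electrons.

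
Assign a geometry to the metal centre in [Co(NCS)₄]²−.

Ligand charges: each isothiocyanate is −1. With an overall charge of −2 the cobalt centre must be in the +2 oxidation state.
Cobalt is a group-9 element; Co(II) is therefore d⁷.
Coordination number: 4.
Isothiocyanate is a weak-field ligand.
For a high-spin 3d d⁷ ion with weak-field ligands the small Δₜ gives little square-planar CFSE advantage, so four ligands adopt the sterically favoured tetrahedral geometry.

tetrahedral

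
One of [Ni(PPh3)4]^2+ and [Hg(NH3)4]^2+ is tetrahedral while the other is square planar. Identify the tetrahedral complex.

For [Ni(PPh3)4]^2+: Summing ligand charges against the +2 overall charge gives an oxidation state of +2 for nickel. Group 10 minus oxidation state 2 gives a d⁸ configuration. Triphenylphosphine is a strong-field ligand (high in the spectrochemical series). A 3d d⁸ ion with strong-field ligands gains enough CFSE to favour square planar over tetrahedral. → square planar.
For [Hg(NH3)4]^2+: Summing ligand charges against the +2 overall charge gives an oxidation state of +2 for mercury. Hg sits in group 12, so the d-electron count is 12 − 2 = 10. A d¹⁰ ion has no crystal-field stabilisation preference between square planar and tetrahedral, so four ligands adopt the sterically favoured tetrahedral geometry. → tetrahedral.

[Hg(NH3)4]^2+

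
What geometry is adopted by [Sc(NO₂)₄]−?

tetrahedral

Summing ligand charges against the −1 overall charge gives an oxidation state of +3 for scandium.
Group 3 minus oxidation state 3 gives a d⁰ configuration.
With 4 monodentate ligands the coordination number is 4.
A d⁰ ion has no crystal-field stabilisation preference between square planar and tetrahedral, so four ligands adopt the sterically favoured tetrahedral geometry.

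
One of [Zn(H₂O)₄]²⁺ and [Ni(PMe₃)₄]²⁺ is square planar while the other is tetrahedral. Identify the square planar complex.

For [Zn(H₂O)₄]²⁺: Ligand charges: water is neutral. With an overall charge of +2 the zinc centre must be in the +2 oxidation state. Zinc is a group-12 element; Zn(II) is therefore d¹⁰. A d¹⁰ ion has no crystal-field stabilisation preference between square planar and tetrahedral, so four ligands adopt the sterically favoured tetrahedral geometry. → tetrahedral.
For [Ni(PMe₃)₄]²⁺: Trimethylphosphine is neutral; balancing the +2 overall charge requires Ni(II). Nickel is a group-10 element; Ni(II) is therefore d⁸. Trimethylphosphine is a strong-field ligand (high in the spectrochemical series). A 3d d⁸ ion with strong-field ligands gains enough CFSE to favour square planar over tetrahedral. → square planar.

[Ni(PMe₃)₄]²⁺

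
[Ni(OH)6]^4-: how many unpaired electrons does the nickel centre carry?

2

Each hydroxide is −1; balancing the −4 overall charge requires Ni(II).
Nickel is a group-10 element; Ni(II) is therefore d⁸.
In an octahedral field the d⁸ configuration is t₂g⁶e_g² (only one arrangement possible), giving 2 unpaired electrons.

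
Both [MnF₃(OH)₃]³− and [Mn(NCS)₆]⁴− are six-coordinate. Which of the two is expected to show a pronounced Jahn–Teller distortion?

[MnF₃(OH)₃]³−

[MnF₃(OH)₃]³−: Summing ligand charges against the −3 overall charge gives an oxidation state of +3 for manganese. Mn sits in group 7, so the d-electron count is 7 − 3 = 4. Fluoride and hydroxide are weak-field ligands for a first-row metal, so the complex is high-spin. The t₂g³e_g¹ (high-spin) configuration has an unevenly filled e_g set; the Jahn–Teller theorem predicts a tetragonal distortion (typically axial elongation) to lift the degeneracy.
[Mn(NCS)₆]⁴−: Each isothiocyanate is −1; balancing the −4 overall charge requires Mn(II). Mn sits in group 7, so the d-electron count is 7 − 2 = 5. Isothiocyanate is a weak-field ligand for a first-row metal, so the complex is high-spin. The d⁵ configuration leaves the e_g set evenly filled (or empty) — no strong Jahn–Teller driving force.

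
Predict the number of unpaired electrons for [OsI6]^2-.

Summing ligand charges against the −2 overall charge gives an oxidation state of +4 for osmium.
Os sits in group 8, so the d-electron count is 8 − 4 = 4.
The spin state decides the count: a 5d ion has a large Δₒ and is invariably low-spin.
An octahedral low-spin d⁴ ion is t₂g⁴e_g⁰, giving 2 unpaired electrons.

2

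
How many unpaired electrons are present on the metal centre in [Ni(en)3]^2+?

Ethylenediamine is neutral; balancing the +2 overall charge requires Ni(II).
Ni sits in group 10, so the d-electron count is 10 − 2 = 8.
Counting donor atoms: 3×ethylenediamine (bidentate) → 6 donors. Coordination number = 6.
In an octahedral field the d⁸ configuration is t₂g⁶e_g² (only one arrangement possible), giving 2 unpaired electrons.

2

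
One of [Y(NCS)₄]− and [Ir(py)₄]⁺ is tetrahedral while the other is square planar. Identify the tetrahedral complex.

[Y(NCS)₄]−

For [Y(NCS)₄]−: Ligand charges: each isothiocyanate is −1. With an overall charge of −1 the yttrium centre must be in the +3 oxidation state. Y sits in group 3, so the d-electron count is 3 − 3 = 0. A d⁰ ion has no crystal-field stabilisation preference between square planar and tetrahedral, so four ligands adopt the sterically favoured tetrahedral geometry. → tetrahedral.
For [Ir(py)₄]⁺: Pyridine is neutral; balancing the +1 overall charge requires Ir(I). Ir sits in group 9, so the d-electron count is 9 − 1 = 8. A 5d d⁸ ion has a large crystal-field splitting; square planar leaves the high-energy d_{x²−y²} orbital empty and maximises CFSE. → square planar.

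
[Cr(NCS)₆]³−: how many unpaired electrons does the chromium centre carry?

3

Ligand charges: each isothiocyanate is −1. With an overall charge of −3 the chromium centre must be in the +3 oxidation state.
Cr sits in group 6, so the d-electron count is 6 − 3 = 3.
In an octahedral field the d³ configuration is t₂g³e_g⁰ (only one arrangement possible), giving 3 unpaired electrons.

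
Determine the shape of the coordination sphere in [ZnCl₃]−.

trigonal planar

Ligand charges: each chloride is −1. With an overall charge of −1 the zinc centre must be in the +2 oxidation state.
Group 12 minus oxidation state 2 gives a d¹⁰ configuration.
Coordination number: 3.
Three ligands around a d¹⁰ centre minimise repulsion in a trigonal-planar arrangement.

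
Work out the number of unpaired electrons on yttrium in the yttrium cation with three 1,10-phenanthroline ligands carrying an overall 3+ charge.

1,10-phenanthroline is neutral; balancing the +3 overall charge requires Y(III).
Y sits in group 3, so the d-electron count is 3 − 3 = 0.
Counting donor atoms: 3×1,10-phenanthroline (bidentate) → 6 donors. Coordination number = 6.
In an octahedral field the d⁰ configuration is t₂g⁰e_g⁰, giving 0 unpaired electrons.

0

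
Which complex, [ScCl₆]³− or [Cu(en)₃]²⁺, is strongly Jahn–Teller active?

[ScCl₆]³−: Ligand charges: each chloride is −1. With an overall charge of −3 the scandium centre must be in the +3 oxidation state. Group 3 minus oxidation state 3 gives a d⁰ configuration. The d⁰ configuration leaves the e_g set evenly filled (or empty) — no strong Jahn–Teller driving force.
[Cu(en)₃]²⁺: Ethylenediamine is neutral; balancing the +2 overall charge requires Cu(II). Group 11 minus oxidation state 2 gives a d⁹ configuration. The t₂g⁶e_g³ configuration has an unevenly filled e_g set; the Jahn–Teller theorem predicts a tetragonal distortion (typically axial elongation) to lift the degeneracy.

[Cu(en)₃]²⁺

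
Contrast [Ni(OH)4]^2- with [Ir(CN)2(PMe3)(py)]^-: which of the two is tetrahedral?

[Ni(OH)4]^2-

For [Ni(OH)4]^2-: Ligand charges: each hydroxide is −1. With an overall charge of −2 the nickel centre must be in the +2 oxidation state. Ni sits in group 10, so the d-electron count is 10 − 2 = 8. Hydroxide is a weak-field ligand. With weak-field ligands the CFSE gain from square planar is small, so a 3d d⁸ ion takes the sterically preferred tetrahedral geometry. → tetrahedral.
For [Ir(CN)2(PMe3)(py)]^-: Summing ligand charges against the −1 overall charge gives an oxidation state of +1 for iridium. Group 9 minus oxidation state 1 gives a d⁸ configuration. A 5d d⁸ ion has a large crystal-field splitting; square planar leaves the high-energy d_{x²−y²} orbital empty and maximises CFSE. → square planar.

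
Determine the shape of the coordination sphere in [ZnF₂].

Each fluoride is −1; balancing the 0 overall charge requires Zn(II).
Group 12 minus oxidation state 2 gives a d¹⁰ configuration.
Coordination number: 2.
A d¹⁰ ion with only two ligands adopts a linear arrangement (sp hybridisation; no CFSE preference).

linear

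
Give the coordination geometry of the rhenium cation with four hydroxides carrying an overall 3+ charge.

Ligand charges: each hydroxide is −1. With an overall charge of +3 the rhenium centre must be in the +7 oxidation state.
Group 7 minus oxidation state 7 gives a d⁰ configuration.
With 4 monodentate ligands the coordination number is 4.
A d⁰ ion has no crystal-field stabilisation preference between square planar and tetrahedral, so four ligands adopt the sterically favoured tetrahedral geometry.

tetrahedral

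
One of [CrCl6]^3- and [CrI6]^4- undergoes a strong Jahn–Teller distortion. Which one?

[CrCl6]^3-: Ligand charges: each chloride is −1. With an overall charge of −3 the chromium centre must be in the +3 oxidation state. Cr sits in group 6, so the d-electron count is 6 − 3 = 3. The d³ configuration leaves the e_g set evenly filled (or empty) — no strong Jahn–Teller driving force.
[CrI6]^4-: Summing ligand charges against the −4 overall charge gives an oxidation state of +2 for chromium. Chromium is a group-6 element; Cr(II) is therefore d⁴. Iodide is a weak-field ligand for a first-row metal, so the complex is high-spin. The t₂g³e_g¹ (high-spin) configuration has an unevenly filled e_g set; the Jahn–Teller theorem predicts a tetragonal distortion (typically axial elongation) to lift the degeneracy.

[CrI6]^4-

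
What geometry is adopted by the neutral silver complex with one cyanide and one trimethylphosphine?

Ligand charges: each cyanide is −1; trimethylphosphine is neutral. With an overall charge of 0 the silver centre must be in the +1 oxidation state.
Group 11 minus oxidation state 1 gives a d¹⁰ configuration.
Coordination number: 2.
A d¹⁰ ion with only two ligands adopts a linear arrangement (sp hybridisation; no CFSE preference).

linear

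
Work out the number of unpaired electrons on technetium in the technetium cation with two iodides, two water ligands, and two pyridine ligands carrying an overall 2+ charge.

Each iodide is −1; water is neutral; pyridine is neutral; balancing the +2 overall charge requires Tc(IV).
Group 7 minus oxidation state 4 gives a d³ configuration.
In an octahedral field the d³ configuration is t₂g³e_g⁰ (only one arrangement possible), giving 3 unpaired electrons.

3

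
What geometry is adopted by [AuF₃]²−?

Summing ligand charges against the −2 overall charge gives an oxidation state of +1 for gold.
Gold is a group-11 element; Au(I) is therefore d¹⁰.
Coordination number: 3.
Three ligands around a d¹⁰ centre minimise repulsion in a trigonal-planar arrangement.

trigonal planar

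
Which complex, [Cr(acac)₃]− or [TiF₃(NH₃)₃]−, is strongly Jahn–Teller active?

[Cr(acac)₃]−: Each acetylacetonate is −1; balancing the −1 overall charge requires Cr(II). Chromium is a group-6 element; Cr(II) is therefore d⁴. Acetylacetonate is a weak-field ligand for a first-row metal, so the complex is high-spin. The t₂g³e_g¹ (high-spin) configuration has an unevenly filled e_g set; the Jahn–Teller theorem predicts a tetragonal distortion (typically axial elongation) to lift the degeneracy.
[TiF₃(NH₃)₃]−: Summing ligand charges against the −1 overall charge gives an oxidation state of +2 for titanium. Ti sits in group 4, so the d-electron count is 4 − 2 = 2. The d² configuration leaves the e_g set evenly filled (or empty) — no strong Jahn–Teller driving force.

[Cr(acac)₃]−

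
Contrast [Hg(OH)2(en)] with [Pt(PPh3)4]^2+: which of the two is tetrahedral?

For [Hg(OH)2(en)]: Ligand charges: each hydroxide is −1; ethylenediamine is neutral. With an overall charge of 0 the mercury centre must be in the +2 oxidation state. Group 12 minus oxidation state 2 gives a d¹⁰ configuration. A d¹⁰ ion has no crystal-field stabilisation preference between square planar and tetrahedral, so four ligands adopt the sterically favoured tetrahedral geometry. → tetrahedral.
For [Pt(PPh3)4]^2+: Triphenylphosphine is neutral; balancing the +2 overall charge requires Pt(II). Group 10 minus oxidation state 2 gives a d⁸ configuration. A 5d d⁸ ion has a large crystal-field splitting; square planar leaves the high-energy d_{x²−y²} orbital empty and maximises CFSE. → square planar.

[Hg(OH)2(en)]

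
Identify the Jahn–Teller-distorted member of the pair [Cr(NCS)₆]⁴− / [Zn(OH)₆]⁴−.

[Cr(NCS)₆]⁴−

[Cr(NCS)₆]⁴−: Ligand charges: each isothiocyanate is −1. With an overall charge of −4 the chromium centre must be in the +2 oxidation state. Chromium is a group-6 element; Cr(II) is therefore d⁴. Isothiocyanate is a weak-field ligand for a first-row metal, so the complex is high-spin. The t₂g³e_g¹ (high-spin) configuration has an unevenly filled e_g set; the Jahn–Teller theorem predicts a tetragonal distortion (typically axial elongation) to lift the degeneracy.
[Zn(OH)₆]⁴−: Each hydroxide is −1; balancing the −4 overall charge requires Zn(II). Zn sits in group 12, so the d-electron count is 12 − 2 = 10. The d¹⁰ configuration leaves the e_g set evenly filled (or empty) — no strong Jahn–Teller driving force.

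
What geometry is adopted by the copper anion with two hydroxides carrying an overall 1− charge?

linear

Ligand charges: each hydroxide is −1. With an overall charge of −1 the copper centre must be in the +1 oxidation state.
Copper is a group-11 element; Cu(I) is therefore d¹⁰.
Coordination number: 2.
A d¹⁰ ion with only two ligands adopts a linear arrangement (sp hybridisation; no CFSE preference).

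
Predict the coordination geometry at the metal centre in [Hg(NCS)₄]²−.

tetrahedral

Each isothiocyanate is −1; balancing the −2 overall charge requires Hg(II).
Group 12 minus oxidation state 2 gives a d¹⁰ configuration.
Coordination number: 4.
A d¹⁰ ion has no crystal-field stabilisation preference between square planar and tetrahedral, so four ligands adopt the sterically favoured tetrahedral geometry.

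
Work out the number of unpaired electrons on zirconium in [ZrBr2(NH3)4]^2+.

Summing ligand charges against the +2 overall charge gives an oxidation state of +4 for zirconium.
Group 4 minus oxidation state 4 gives a d⁰ configuration.
In an octahedral field the d⁰ configuration is t₂g⁰e_g⁰, giving 0 unpaired electrons.

0 unpaired electrons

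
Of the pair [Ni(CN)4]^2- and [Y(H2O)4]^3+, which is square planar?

For [Ni(CN)4]^2-: Ligand charges: each cyanide is −1. With an overall charge of −2 the nickel centre must be in the +2 oxidation state. Group 10 minus oxidation state 2 gives a d⁸ configuration. Cyanide is a strong-field ligand (high in the spectrochemical series). A 3d d⁸ ion with strong-field ligands gains enough CFSE to favour square planar over tetrahedral. → square planar.
For [Y(H2O)4]^3+: Ligand charges: water is neutral. With an overall charge of +3 the yttrium centre must be in the +3 oxidation state. Y sits in group 3, so the d-electron count is 3 − 3 = 0. A d⁰ ion has no crystal-field stabilisation preference between square planar and tetrahedral, so four ligands adopt the sterically favoured tetrahedral geometry. → tetrahedral.

[Ni(CN)4]^2-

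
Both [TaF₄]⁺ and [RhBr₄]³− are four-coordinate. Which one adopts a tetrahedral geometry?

[TaF₄]⁺

For [TaF₄]⁺: Ligand charges: each fluoride is −1. With an overall charge of +1 the tantalum centre must be in the +5 oxidation state. Ta sits in group 5, so the d-electron count is 5 − 5 = 0. A d⁰ ion has no crystal-field stabilisation preference between square planar and tetrahedral, so four ligands adopt the sterically favoured tetrahedral geometry. → tetrahedral.
For [RhBr₄]³−: Summing ligand charges against the −3 overall charge gives an oxidation state of +1 for rhodium. Rhodium is a group-9 element; Rh(I) is therefore d⁸. A 4d d⁸ ion has a large crystal-field splitting; square planar leaves the high-energy d_{x²−y²} orbital empty and maximises CFSE. → square planar.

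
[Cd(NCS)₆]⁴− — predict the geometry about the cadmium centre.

Each isothiocyanate is −1; balancing the −4 overall charge requires Cd(II).
Cd sits in group 12, so the d-electron count is 12 − 2 = 10.
With 6 monodentate ligands the coordination number is 6.
Six donors around a single metal centre give an octahedral coordination sphere.

octahedral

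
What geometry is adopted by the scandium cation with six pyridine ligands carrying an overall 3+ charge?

Summing ligand charges against the +3 overall charge gives an oxidation state of +3 for scandium.
Sc sits in group 3, so the d-electron count is 3 − 3 = 0.
With 6 monodentate ligands the coordination number is 6.
Six donors around a single metal centre give an octahedral coordination sphere.

octahedral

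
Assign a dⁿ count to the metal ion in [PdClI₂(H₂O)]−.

Ligand charges: each chloride is −1; each iodide is −1; water is neutral. With an overall charge of −1 the palladium centre must be in the +2 oxidation state.
Palladium is a group-10 element; Pd(II) is therefore d⁸.

d⁸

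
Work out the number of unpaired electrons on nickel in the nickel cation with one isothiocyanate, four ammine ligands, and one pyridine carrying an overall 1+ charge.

2 unpaired electrons

Summing ligand charges against the +1 overall charge gives an oxidation state of +2 for nickel.
Ni sits in group 10, so the d-electron count is 10 − 2 = 8.
In an octahedral field the d⁸ configuration is t₂g⁶e_g² (only one arrangement possible), giving 2 unpaired electrons.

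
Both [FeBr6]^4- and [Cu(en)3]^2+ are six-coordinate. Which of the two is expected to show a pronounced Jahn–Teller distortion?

[FeBr6]^4-: Each bromide is −1; balancing the −4 overall charge requires Fe(II). Iron is a group-8 element; Fe(II) is therefore d⁶. Bromide is a weak-field ligand for a first-row metal, so the complex is high-spin. The d⁶ configuration leaves the e_g set evenly filled (or empty) — no strong Jahn–Teller driving force.
[Cu(en)3]^2+: Ethylenediamine is neutral; balancing the +2 overall charge requires Cu(II). Cu sits in group 11, so the d-electron count is 11 − 2 = 9. The t₂g⁶e_g³ configuration has an unevenly filled e_g set; the Jahn–Teller theorem predicts a tetragonal distortion (typically axial elongation) to lift the degeneracy.

[Cu(en)3]^2+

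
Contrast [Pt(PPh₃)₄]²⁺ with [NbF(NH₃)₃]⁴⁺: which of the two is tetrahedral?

[NbF(NH₃)₃]⁴⁺

For [Pt(PPh₃)₄]²⁺: Summing ligand charges against the +2 overall charge gives an oxidation state of +2 for platinum. Platinum is a group-10 element; Pt(II) is therefore d⁸. A 5d d⁸ ion has a large crystal-field splitting; square planar leaves the high-energy d_{x²−y²} orbital empty and maximises CFSE. → square planar.
For [NbF(NH₃)₃]⁴⁺: Summing ligand charges against the +4 overall charge gives an oxidation state of +5 for niobium. Group 5 minus oxidation state 5 gives a d⁰ configuration. A d⁰ ion has no crystal-field stabilisation preference between square planar and tetrahedral, so four ligands adopt the sterically favoured tetrahedral geometry. → tetrahedral.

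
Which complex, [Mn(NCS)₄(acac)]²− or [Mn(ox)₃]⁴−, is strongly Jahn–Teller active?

[Mn(NCS)₄(acac)]²−

[Mn(NCS)₄(acac)]²−: Summing ligand charges against the −2 overall charge gives an oxidation state of +3 for manganese. Mn sits in group 7, so the d-electron count is 7 − 3 = 4. Acetylacetonate and isothiocyanate are weak-field ligands for a first-row metal, so the complex is high-spin. The t₂g³e_g¹ (high-spin) configuration has an unevenly filled e_g set; the Jahn–Teller theorem predicts a tetragonal distortion (typically axial elongation) to lift the degeneracy.
[Mn(ox)₃]⁴−: Ligand charges: each oxalate is −2. With an overall charge of −4 the manganese centre must be in the +2 oxidation state. Mn sits in group 7, so the d-electron count is 7 − 2 = 5. Oxalate is a weak-field ligand for a first-row metal, so the complex is high-spin. The d⁵ configuration leaves the e_g set evenly filled (or empty) — no strong Jahn–Teller driving force.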